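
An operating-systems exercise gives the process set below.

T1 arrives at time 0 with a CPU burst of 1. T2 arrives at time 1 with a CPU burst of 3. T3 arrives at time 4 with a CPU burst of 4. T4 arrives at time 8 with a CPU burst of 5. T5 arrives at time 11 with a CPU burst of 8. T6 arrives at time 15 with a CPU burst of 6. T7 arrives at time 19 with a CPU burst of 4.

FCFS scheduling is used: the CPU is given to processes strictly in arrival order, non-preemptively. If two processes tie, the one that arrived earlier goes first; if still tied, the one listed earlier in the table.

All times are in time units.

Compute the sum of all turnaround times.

Timeline: | T1 0-1 | T2 1-4 | T3 4-8 | T4 8-13 | T5 13-21 | T6 21-27 | T7 27-31 |
Completion: T1=1  T2=4  T3=8  T4=13  T5=21  T6=27  T7=31
Turnaround = completion − arrival: T1=1, T2=3, T3=4, T4=5, T5=10, T6=12, T7=12
Total turnaround = 1 + 3 + 4 + 5 + 10 + 12 + 12 = 47

47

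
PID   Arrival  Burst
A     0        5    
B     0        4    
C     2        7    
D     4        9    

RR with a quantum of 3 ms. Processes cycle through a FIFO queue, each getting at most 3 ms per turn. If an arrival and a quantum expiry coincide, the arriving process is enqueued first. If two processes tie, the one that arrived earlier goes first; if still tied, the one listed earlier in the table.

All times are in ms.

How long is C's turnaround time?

20

Schedule: | A 0-3 | B 3-6 | C 6-9 | A 9-11 | D 11-14 | B 14-15 | C 15-18 | D 18-21 | C 21-22 | D 22-25 |
Completion: A=11  B=15  C=22  D=25
Turnaround(C) = completion − arrival = 22 − 2 = 20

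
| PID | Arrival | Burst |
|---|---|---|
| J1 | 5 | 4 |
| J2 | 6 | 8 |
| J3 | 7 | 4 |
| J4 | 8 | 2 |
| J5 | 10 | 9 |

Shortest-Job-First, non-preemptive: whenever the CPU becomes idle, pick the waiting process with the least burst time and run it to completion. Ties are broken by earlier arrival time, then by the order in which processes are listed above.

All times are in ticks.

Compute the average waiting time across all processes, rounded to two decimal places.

Gantt: | idle 0-5 | J1 5-9 | J4 9-11 | J3 11-15 | J2 15-23 | J5 23-32 |
Completion: J1=9  J2=23  J3=15  J4=11  J5=32
Turnaround (C−A): J1=4  J2=17  J3=8  J4=3  J5=22
Waiting times: J1=0, J2=9, J3=4, J4=1, J5=13
Average waiting = (0+9+4+1+13) / 5 = 27/5 = 5.40

5.40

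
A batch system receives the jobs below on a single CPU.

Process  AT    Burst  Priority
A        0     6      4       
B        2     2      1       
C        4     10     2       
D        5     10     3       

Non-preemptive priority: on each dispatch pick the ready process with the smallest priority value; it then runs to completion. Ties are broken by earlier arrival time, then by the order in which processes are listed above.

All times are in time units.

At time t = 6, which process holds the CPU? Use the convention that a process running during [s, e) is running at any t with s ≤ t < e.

Schedule: | A 0-6 | B 6-8 | C 8-18 | D 18-28 |
Completion: A=6  B=8  C=18  D=28

B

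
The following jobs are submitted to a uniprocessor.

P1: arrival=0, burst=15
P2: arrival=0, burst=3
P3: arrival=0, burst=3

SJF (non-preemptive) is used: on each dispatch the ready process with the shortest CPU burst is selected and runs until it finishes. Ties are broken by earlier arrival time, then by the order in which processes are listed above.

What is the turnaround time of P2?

Gantt: | P2 0-3 | P3 3-6 | P1 6-21 |
Completion: P1=21  P2=3  P3=6
Turnaround(P2) = completion − arrival = 3 − 0 = 3

3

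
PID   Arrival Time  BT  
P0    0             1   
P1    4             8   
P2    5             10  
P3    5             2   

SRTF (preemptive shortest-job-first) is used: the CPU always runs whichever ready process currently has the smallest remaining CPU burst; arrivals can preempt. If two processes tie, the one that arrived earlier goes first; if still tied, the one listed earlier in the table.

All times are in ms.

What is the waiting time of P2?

Schedule: | P0 0-1 | idle 1-4 | P1 4-5 | P3 5-7 | P1 7-14 | P2 14-24 |
Completion: P0=1  P1=14  P2=24  P3=7
Turnaround (C−A): P0=1  P1=10  P2=19  P3=2
Waiting(P2) = turnaround − burst = 19 − 10 = 9

9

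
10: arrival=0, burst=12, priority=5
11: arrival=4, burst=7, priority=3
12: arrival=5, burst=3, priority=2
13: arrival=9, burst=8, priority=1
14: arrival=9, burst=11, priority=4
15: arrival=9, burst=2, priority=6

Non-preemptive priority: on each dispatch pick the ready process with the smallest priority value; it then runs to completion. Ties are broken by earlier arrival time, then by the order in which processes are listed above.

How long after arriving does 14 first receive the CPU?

Gantt: | 10 0-12 | 13 12-20 | 12 20-23 | 11 23-30 | 14 30-41 | 15 41-43 |
Completion: 10=12  11=30  12=23  13=20  14=41  15=43
Turnaround (C−A): 10=12  11=26  12=18  13=11  14=32  15=34
Response(14) = first start − arrival = 30 − 9 = 21

21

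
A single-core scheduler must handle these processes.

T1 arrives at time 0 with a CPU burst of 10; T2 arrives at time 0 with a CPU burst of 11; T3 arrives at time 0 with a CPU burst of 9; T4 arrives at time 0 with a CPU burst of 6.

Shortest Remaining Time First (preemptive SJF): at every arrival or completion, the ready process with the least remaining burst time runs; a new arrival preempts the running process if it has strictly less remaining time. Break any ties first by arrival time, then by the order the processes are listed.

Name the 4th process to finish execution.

T2

Schedule: | T4 0-6 | T3 6-15 | T1 15-25 | T2 25-36 |
Completion: T1=25  T2=36  T3=15  T4=6
Turnaround (C−A): T1=25  T2=36  T3=15  T4=6
Finish order: T4 → T3 → T1 → T2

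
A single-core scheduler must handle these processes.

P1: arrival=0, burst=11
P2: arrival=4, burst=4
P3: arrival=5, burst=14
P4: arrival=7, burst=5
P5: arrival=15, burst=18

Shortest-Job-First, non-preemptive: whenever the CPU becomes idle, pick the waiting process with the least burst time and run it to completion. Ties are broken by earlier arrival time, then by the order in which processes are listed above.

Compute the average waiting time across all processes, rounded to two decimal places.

Timeline: | P1 0-11 | P2 11-15 | P4 15-20 | P3 20-34 | P5 34-52 |
Completion: P1=11  P2=15  P3=34  P4=20  P5=52
Turnaround (C−A): P1=11  P2=11  P3=29  P4=13  P5=37
Waiting times: P1=0, P2=7, P3=15, P4=8, P5=19
Average waiting = (0+7+15+8+19) / 5 = 49/5 = 9.80

9.80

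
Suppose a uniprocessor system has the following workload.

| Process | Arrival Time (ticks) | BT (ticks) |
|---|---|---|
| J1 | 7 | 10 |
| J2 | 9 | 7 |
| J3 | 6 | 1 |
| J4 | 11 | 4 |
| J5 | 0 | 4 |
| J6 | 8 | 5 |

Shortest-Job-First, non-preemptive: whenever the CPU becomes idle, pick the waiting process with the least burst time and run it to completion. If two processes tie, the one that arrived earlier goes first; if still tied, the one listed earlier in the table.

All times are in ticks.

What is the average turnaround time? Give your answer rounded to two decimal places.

11.17

Gantt: | J5 0-4 | idle 4-6 | J3 6-7 | J1 7-17 | J4 17-21 | J6 21-26 | J2 26-33 |
Completion: J1=17  J2=33  J3=7  J4=21  J5=4  J6=26
Turnaround (C−A): J1=10  J2=24  J3=1  J4=10  J5=4  J6=18
Turnaround times: J1=10, J2=24, J3=1, J4=10, J5=4, J6=18
Average turnaround = (10+24+1+10+4+18) / 6 = 67/6 = 11.17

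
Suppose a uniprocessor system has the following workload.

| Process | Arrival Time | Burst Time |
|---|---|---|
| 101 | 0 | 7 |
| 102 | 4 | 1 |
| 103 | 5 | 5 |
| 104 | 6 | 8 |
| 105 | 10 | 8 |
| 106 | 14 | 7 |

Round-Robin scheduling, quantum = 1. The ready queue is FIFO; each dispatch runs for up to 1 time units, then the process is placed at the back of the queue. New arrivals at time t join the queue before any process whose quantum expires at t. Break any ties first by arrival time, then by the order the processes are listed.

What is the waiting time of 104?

18

Timeline: | 101 0-4 | 102 4-5 | 101 5-6 | 103 6-7 | 104 7-8 | 101 8-9 | 103 9-10 | 104 10-11 | 101 11-12 | 105 12-13 | 103 13-14 | 104 14-15 | 105 15-16 | 106 16-17 | 103 17-18 | 104 18-19 | 105 19-20 | 106 20-21 | 103 21-22 | 104 22-23 | 105 23-24 | 106 24-25 | 104 25-26 | 105 26-27 | 106 27-28 | 104 28-29 | 105 29-30 | 106 30-31 | 104 31-32 | 105 32-33 | 106 33-34 | 105 34-35 | 106 35-36 |
Completion: 101=12  102=5  103=22  104=32  105=35  106=36
Waiting(104) = turnaround − burst = 26 − 8 = 18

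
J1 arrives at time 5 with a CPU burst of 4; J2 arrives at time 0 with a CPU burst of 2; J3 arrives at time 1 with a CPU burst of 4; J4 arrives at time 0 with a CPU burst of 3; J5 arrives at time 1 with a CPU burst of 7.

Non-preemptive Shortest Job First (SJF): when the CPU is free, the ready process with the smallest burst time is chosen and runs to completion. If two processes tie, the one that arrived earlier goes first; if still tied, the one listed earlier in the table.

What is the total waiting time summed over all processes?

Schedule: | J2 0-2 | J4 2-5 | J3 5-9 | J1 9-13 | J5 13-20 |
Completion: J1=13  J2=2  J3=9  J4=5  J5=20
Turnaround (C−A): J1=8  J2=2  J3=8  J4=5  J5=19
Waiting = turnaround − burst: J1=4, J2=0, J3=4, J4=2, J5=12
Total waiting = 4 + 0 + 4 + 2 + 12 = 22

22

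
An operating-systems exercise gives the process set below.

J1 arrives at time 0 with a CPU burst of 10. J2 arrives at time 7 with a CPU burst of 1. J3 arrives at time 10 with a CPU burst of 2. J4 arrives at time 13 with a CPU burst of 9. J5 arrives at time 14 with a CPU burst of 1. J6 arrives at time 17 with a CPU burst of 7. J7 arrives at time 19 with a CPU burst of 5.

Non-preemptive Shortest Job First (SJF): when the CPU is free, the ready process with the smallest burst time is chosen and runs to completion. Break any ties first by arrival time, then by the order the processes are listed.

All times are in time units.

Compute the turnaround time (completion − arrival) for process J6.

Timeline: | J1 0-10 | J2 10-11 | J3 11-13 | J4 13-22 | J5 22-23 | J7 23-28 | J6 28-35 |
Completion: J1=10  J2=11  J3=13  J4=22  J5=23  J6=35  J7=28
Turnaround (C−A): J1=10  J2=4  J3=3  J4=9  J5=9  J6=18  J7=9
Turnaround(J6) = completion − arrival = 35 − 17 = 18

18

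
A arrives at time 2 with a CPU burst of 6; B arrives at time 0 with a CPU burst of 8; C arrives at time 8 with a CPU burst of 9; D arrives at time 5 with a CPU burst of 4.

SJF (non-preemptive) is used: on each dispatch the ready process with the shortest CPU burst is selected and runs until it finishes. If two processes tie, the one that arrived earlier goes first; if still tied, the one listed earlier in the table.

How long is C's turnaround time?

19

Timeline: | B 0-8 | D 8-12 | A 12-18 | C 18-27 |
Completion: A=18  B=8  C=27  D=12
Turnaround (C−A): A=16  B=8  C=19  D=7
Turnaround(C) = completion − arrival = 27 − 8 = 19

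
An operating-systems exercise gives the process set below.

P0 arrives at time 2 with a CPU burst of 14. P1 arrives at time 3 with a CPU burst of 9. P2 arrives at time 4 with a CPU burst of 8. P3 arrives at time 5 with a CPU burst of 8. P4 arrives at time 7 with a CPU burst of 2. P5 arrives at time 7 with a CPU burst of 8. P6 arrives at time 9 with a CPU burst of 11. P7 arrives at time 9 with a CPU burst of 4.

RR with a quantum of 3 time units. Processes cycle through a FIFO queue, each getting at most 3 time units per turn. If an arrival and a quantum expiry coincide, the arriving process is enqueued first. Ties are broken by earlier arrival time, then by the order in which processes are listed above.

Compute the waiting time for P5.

Schedule: | idle 0-2 | P0 2-5 | P1 5-8 | P2 8-11 | P3 11-14 | P0 14-17 | P4 17-19 | P5 19-22 | P1 22-25 | P6 25-28 | P7 28-31 | P2 31-34 | P3 34-37 | P0 37-40 | P5 40-43 | P1 43-46 | P6 46-49 | P7 49-50 | P2 50-52 | P3 52-54 | P0 54-57 | P5 57-59 | P6 59-62 | P0 62-64 | P6 64-66 |
Completion: P0=64  P1=46  P2=52  P3=54  P4=19  P5=59  P6=66  P7=50
Turnaround (C−A): P0=62  P1=43  P2=48  P3=49  P4=12  P5=52  P6=57  P7=41
Waiting(P5) = turnaround − burst = 52 − 8 = 44

44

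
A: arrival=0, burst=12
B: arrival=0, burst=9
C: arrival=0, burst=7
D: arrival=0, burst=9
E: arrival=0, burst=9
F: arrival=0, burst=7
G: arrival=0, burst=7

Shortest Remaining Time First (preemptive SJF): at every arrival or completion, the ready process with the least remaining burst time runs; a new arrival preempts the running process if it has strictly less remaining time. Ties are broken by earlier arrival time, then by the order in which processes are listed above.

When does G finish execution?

Schedule: | C 0-7 | F 7-14 | G 14-21 | B 21-30 | D 30-39 | E 39-48 | A 48-60 |
Completion: A=60  B=30  C=7  D=39  E=48  F=14  G=21
Turnaround (C−A): A=60  B=30  C=7  D=39  E=48  F=14  G=21

21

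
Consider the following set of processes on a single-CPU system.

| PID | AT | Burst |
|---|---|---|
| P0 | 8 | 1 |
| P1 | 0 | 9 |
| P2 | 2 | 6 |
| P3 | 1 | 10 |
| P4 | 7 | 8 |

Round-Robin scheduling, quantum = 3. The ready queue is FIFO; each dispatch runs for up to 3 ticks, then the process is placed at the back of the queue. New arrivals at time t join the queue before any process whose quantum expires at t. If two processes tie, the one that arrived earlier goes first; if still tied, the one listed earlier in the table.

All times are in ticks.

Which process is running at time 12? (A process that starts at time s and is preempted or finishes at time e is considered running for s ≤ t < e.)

Gantt: | P1 0-3 | P3 3-6 | P2 6-9 | P1 9-12 | P3 12-15 | P4 15-18 | P0 18-19 | P2 19-22 | P1 22-25 | P3 25-28 | P4 28-31 | P3 31-32 | P4 32-34 |
Completion: P0=19  P1=25  P2=22  P3=32  P4=34

P3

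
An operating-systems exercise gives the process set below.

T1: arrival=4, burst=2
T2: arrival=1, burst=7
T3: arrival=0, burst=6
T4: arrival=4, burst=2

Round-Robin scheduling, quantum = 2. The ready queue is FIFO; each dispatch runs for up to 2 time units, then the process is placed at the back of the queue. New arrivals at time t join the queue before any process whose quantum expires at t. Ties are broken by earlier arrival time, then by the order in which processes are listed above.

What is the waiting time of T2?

Gantt: | T3 0-2 | T2 2-4 | T3 4-6 | T1 6-8 | T4 8-10 | T2 10-12 | T3 12-14 | T2 14-17 |
Completion: T1=8  T2=17  T3=14  T4=10
Turnaround (C−A): T1=4  T2=16  T3=14  T4=6
Waiting(T2) = turnaround − burst = 16 − 7 = 9

9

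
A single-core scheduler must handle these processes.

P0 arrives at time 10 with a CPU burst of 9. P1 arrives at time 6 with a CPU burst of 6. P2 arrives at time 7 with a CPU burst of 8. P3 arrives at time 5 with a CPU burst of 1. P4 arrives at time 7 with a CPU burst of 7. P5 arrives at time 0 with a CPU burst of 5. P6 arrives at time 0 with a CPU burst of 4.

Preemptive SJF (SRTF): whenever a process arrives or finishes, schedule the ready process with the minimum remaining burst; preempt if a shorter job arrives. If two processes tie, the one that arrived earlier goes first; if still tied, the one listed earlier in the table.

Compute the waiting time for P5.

5

Timeline: | P6 0-4 | P5 4-5 | P3 5-6 | P5 6-10 | P1 10-16 | P4 16-23 | P2 23-31 | P0 31-40 |
Completion: P0=40  P1=16  P2=31  P3=6  P4=23  P5=10  P6=4
Turnaround (C−A): P0=30  P1=10  P2=24  P3=1  P4=16  P5=10  P6=4
Waiting(P5) = turnaround − burst = 10 − 5 = 5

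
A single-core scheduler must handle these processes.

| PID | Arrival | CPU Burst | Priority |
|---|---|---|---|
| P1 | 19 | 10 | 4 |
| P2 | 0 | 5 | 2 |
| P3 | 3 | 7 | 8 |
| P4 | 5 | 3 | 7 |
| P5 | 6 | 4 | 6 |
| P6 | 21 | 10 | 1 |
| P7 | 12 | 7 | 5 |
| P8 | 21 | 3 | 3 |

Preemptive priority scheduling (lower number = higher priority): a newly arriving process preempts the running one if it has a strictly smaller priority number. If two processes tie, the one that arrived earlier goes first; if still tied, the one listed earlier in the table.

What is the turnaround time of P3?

Timeline: | P2 0-5 | P4 5-6 | P5 6-10 | P4 10-12 | P7 12-19 | P1 19-21 | P6 21-31 | P8 31-34 | P1 34-42 | P3 42-49 |
Completion: P1=42  P2=5  P3=49  P4=12  P5=10  P6=31  P7=19  P8=34
Turnaround (C−A): P1=23  P2=5  P3=46  P4=7  P5=4  P6=10  P7=7  P8=13
Turnaround(P3) = completion − arrival = 49 − 3 = 46

46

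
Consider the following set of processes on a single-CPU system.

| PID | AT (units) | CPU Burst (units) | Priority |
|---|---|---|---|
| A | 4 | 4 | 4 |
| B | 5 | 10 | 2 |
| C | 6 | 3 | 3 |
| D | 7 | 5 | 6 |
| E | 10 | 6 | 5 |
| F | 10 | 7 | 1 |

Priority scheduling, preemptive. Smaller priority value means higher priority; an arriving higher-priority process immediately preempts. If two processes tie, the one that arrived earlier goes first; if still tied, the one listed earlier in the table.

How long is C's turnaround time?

Gantt: | idle 0-4 | A 4-5 | B 5-10 | F 10-17 | B 17-22 | C 22-25 | A 25-28 | E 28-34 | D 34-39 |
Completion: A=28  B=22  C=25  D=39  E=34  F=17
Turnaround (C−A): A=24  B=17  C=19  D=32  E=24  F=7
Turnaround(C) = completion − arrival = 25 − 6 = 19

19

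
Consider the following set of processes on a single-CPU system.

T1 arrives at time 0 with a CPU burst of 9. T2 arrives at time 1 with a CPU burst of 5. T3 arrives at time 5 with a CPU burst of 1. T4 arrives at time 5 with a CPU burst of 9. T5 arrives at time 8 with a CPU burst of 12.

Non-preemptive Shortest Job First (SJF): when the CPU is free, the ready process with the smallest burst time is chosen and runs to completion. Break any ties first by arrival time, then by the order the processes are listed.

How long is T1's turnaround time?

9

Gantt: | T1 0-9 | T3 9-10 | T2 10-15 | T4 15-24 | T5 24-36 |
Completion: T1=9  T2=15  T3=10  T4=24  T5=36
Turnaround (C−A): T1=9  T2=14  T3=5  T4=19  T5=28
Turnaround(T1) = completion − arrival = 9 − 0 = 9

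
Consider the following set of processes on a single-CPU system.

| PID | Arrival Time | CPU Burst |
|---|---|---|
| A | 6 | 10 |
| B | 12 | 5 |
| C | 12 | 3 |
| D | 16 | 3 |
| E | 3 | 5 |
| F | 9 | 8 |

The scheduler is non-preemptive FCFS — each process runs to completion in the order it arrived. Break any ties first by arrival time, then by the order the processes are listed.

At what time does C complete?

34

Gantt: | idle 0-3 | E 3-8 | A 8-18 | F 18-26 | B 26-31 | C 31-34 | D 34-37 |
Completion: A=18  B=31  C=34  D=37  E=8  F=26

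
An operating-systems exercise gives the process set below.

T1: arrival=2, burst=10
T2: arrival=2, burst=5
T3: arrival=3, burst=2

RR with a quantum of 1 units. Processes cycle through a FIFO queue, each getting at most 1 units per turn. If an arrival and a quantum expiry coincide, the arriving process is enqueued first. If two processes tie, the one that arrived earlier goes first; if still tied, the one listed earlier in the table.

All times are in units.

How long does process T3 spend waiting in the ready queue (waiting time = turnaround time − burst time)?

Timeline: | idle 0-2 | T1 2-3 | T2 3-4 | T3 4-5 | T1 5-6 | T2 6-7 | T3 7-8 | T1 8-9 | T2 9-10 | T1 10-11 | T2 11-12 | T1 12-13 | T2 13-14 | T1 14-19 |
Completion: T1=19  T2=14  T3=8
Turnaround (C−A): T1=17  T2=12  T3=5
Waiting(T3) = turnaround − burst = 5 − 2 = 3

3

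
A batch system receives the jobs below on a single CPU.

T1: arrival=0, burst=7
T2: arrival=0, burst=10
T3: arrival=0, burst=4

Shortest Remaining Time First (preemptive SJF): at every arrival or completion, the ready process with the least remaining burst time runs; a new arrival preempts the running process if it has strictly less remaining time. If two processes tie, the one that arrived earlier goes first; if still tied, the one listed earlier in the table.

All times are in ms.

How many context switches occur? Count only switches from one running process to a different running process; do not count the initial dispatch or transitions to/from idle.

Timeline: | T3 0-4 | T1 4-11 | T2 11-21 |
Completion: T1=11  T2=21  T3=4

2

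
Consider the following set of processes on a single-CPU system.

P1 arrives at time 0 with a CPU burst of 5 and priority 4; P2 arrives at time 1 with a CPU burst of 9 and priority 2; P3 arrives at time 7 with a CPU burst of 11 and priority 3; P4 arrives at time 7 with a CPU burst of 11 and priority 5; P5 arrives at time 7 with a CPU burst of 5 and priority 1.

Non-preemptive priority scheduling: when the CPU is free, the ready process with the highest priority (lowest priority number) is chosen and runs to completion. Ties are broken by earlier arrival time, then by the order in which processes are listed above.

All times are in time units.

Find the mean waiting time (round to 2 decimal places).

Timeline: | P1 0-5 | P2 5-14 | P5 14-19 | P3 19-30 | P4 30-41 |
Completion: P1=5  P2=14  P3=30  P4=41  P5=19
Turnaround (C−A): P1=5  P2=13  P3=23  P4=34  P5=12
Waiting times: P1=0, P2=4, P3=12, P4=23, P5=7
Average waiting = (0+4+12+23+7) / 5 = 46/5 = 9.20

9.20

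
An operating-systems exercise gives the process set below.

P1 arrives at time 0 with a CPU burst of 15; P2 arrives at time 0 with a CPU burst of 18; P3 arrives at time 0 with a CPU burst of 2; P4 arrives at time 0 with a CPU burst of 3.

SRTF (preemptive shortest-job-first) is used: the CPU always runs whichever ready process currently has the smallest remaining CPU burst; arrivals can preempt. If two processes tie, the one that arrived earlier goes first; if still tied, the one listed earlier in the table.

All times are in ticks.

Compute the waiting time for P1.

5

Gantt: | P3 0-2 | P4 2-5 | P1 5-20 | P2 20-38 |
Completion: P1=20  P2=38  P3=2  P4=5
Waiting(P1) = turnaround − burst = 20 − 15 = 5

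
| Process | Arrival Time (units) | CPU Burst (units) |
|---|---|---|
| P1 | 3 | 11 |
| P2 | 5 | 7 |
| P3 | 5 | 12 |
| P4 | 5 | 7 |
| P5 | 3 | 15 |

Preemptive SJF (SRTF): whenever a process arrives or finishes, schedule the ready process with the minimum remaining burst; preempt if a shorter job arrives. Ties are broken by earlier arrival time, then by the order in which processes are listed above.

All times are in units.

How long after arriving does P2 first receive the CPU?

Timeline: | idle 0-3 | P1 3-5 | P2 5-12 | P4 12-19 | P1 19-28 | P3 28-40 | P5 40-55 |
Completion: P1=28  P2=12  P3=40  P4=19  P5=55
Response(P2) = first start − arrival = 5 − 5 = 0

0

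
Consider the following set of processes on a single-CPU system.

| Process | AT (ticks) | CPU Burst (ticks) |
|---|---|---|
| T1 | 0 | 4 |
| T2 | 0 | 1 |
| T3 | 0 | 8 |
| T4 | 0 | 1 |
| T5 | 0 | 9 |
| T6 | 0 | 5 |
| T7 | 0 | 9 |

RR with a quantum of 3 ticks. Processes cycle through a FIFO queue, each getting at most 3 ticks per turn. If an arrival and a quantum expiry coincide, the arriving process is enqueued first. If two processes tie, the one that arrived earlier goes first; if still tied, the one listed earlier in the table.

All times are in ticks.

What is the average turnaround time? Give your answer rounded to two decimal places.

22.57

Timeline: | T1 0-3 | T2 3-4 | T3 4-7 | T4 7-8 | T5 8-11 | T6 11-14 | T7 14-17 | T1 17-18 | T3 18-21 | T5 21-24 | T6 24-26 | T7 26-29 | T3 29-31 | T5 31-34 | T7 34-37 |
Completion: T1=18  T2=4  T3=31  T4=8  T5=34  T6=26  T7=37
Turnaround (C−A): T1=18  T2=4  T3=31  T4=8  T5=34  T6=26  T7=37
Turnaround times: T1=18, T2=4, T3=31, T4=8, T5=34, T6=26, T7=37
Average turnaround = (18+4+31+8+34+26+37) / 7 = 158/7 = 22.57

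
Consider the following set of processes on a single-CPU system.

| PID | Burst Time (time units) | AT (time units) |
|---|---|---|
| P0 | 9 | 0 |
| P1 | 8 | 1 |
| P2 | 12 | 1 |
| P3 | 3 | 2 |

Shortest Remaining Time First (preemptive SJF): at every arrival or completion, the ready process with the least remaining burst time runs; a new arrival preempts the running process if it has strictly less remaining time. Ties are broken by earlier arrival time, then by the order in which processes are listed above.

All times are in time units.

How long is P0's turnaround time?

12

Timeline: | P0 0-2 | P3 2-5 | P0 5-12 | P1 12-20 | P2 20-32 |
Completion: P0=12  P1=20  P2=32  P3=5
Turnaround(P0) = completion − arrival = 12 − 0 = 12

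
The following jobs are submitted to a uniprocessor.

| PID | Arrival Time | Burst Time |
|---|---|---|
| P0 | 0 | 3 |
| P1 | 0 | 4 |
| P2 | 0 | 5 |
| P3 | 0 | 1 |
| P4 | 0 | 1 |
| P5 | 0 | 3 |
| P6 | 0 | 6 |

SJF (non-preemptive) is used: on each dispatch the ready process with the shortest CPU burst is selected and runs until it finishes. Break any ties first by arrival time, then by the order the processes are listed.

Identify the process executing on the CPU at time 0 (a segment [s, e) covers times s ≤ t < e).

Gantt: | P3 0-1 | P4 1-2 | P0 2-5 | P5 5-8 | P1 8-12 | P2 12-17 | P6 17-23 |
Completion: P0=5  P1=12  P2=17  P3=1  P4=2  P5=8  P6=23

P3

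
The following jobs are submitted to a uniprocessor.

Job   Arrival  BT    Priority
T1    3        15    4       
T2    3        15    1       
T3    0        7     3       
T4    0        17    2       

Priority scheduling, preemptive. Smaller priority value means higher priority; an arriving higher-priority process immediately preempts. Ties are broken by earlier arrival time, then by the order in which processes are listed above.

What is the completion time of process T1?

Schedule: | T4 0-3 | T2 3-18 | T4 18-32 | T3 32-39 | T1 39-54 |
Completion: T1=54  T2=18  T3=39  T4=32

54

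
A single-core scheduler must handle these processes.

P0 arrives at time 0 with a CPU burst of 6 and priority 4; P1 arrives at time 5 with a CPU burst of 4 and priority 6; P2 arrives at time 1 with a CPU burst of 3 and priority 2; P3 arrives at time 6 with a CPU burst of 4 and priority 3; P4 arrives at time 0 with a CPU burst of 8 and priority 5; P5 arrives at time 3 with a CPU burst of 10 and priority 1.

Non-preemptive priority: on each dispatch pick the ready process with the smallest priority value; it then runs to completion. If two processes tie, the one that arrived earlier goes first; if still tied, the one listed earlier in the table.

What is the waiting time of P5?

3

Timeline: | P0 0-6 | P5 6-16 | P2 16-19 | P3 19-23 | P4 23-31 | P1 31-35 |
Completion: P0=6  P1=35  P2=19  P3=23  P4=31  P5=16
Waiting(P5) = turnaround − burst = 13 − 10 = 3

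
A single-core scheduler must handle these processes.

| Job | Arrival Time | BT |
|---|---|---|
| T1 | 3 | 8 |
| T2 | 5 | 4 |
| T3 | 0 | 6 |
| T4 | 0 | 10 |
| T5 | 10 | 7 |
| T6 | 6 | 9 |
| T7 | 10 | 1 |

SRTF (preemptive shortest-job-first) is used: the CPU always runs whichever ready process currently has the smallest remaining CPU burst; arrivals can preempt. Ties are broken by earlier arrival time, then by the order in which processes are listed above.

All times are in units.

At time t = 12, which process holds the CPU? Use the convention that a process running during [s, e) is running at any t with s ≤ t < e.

Gantt: | T3 0-6 | T2 6-10 | T7 10-11 | T5 11-18 | T1 18-26 | T6 26-35 | T4 35-45 |
Completion: T1=26  T2=10  T3=6  T4=45  T5=18  T6=35  T7=11

T5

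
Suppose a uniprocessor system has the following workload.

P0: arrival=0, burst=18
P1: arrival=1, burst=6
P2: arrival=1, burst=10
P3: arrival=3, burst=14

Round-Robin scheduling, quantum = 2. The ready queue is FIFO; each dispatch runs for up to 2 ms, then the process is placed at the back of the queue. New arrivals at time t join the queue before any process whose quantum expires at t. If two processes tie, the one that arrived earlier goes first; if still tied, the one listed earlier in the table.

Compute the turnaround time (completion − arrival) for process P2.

33

Gantt: | P0 0-2 | P1 2-4 | P2 4-6 | P0 6-8 | P3 8-10 | P1 10-12 | P2 12-14 | P0 14-16 | P3 16-18 | P1 18-20 | P2 20-22 | P0 22-24 | P3 24-26 | P2 26-28 | P0 28-30 | P3 30-32 | P2 32-34 | P0 34-36 | P3 36-38 | P0 38-40 | P3 40-42 | P0 42-44 | P3 44-46 | P0 46-48 |
Completion: P0=48  P1=20  P2=34  P3=46
Turnaround(P2) = completion − arrival = 34 − 1 = 33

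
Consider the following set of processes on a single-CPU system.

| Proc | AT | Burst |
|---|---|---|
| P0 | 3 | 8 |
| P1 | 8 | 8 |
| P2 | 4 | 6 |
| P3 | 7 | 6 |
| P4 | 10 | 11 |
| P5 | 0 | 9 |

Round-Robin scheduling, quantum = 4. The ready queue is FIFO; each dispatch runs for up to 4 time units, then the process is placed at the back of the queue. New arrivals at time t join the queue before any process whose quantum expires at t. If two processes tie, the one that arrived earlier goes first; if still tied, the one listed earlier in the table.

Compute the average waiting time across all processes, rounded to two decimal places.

Schedule: | P5 0-4 | P0 4-8 | P2 8-12 | P5 12-16 | P3 16-20 | P1 20-24 | P0 24-28 | P4 28-32 | P2 32-34 | P5 34-35 | P3 35-37 | P1 37-41 | P4 41-48 |
Completion: P0=28  P1=41  P2=34  P3=37  P4=48  P5=35
Waiting times: P0=17, P1=25, P2=24, P3=24, P4=27, P5=26
Average waiting = (17+25+24+24+27+26) / 6 = 143/6 = 23.83

23.83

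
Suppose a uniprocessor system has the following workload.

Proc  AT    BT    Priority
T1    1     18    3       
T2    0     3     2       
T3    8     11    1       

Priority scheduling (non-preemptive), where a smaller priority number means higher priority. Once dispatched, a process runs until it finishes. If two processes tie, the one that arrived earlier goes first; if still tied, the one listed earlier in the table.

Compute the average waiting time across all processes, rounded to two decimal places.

Schedule: | T2 0-3 | T1 3-21 | T3 21-32 |
Completion: T1=21  T2=3  T3=32
Waiting times: T1=2, T2=0, T3=13
Average waiting = (2+0+13) / 3 = 15/3 = 5.00

5.00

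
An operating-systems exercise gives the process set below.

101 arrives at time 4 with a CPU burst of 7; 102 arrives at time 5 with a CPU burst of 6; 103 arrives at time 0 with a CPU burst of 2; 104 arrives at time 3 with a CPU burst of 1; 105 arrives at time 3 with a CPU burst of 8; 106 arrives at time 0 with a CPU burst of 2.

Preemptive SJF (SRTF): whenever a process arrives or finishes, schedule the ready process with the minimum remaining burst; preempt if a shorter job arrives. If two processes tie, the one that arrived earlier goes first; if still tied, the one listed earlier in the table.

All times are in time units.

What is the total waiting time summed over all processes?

Schedule: | 103 0-2 | 106 2-4 | 104 4-5 | 102 5-11 | 101 11-18 | 105 18-26 |
Completion: 101=18  102=11  103=2  104=5  105=26  106=4
Turnaround (C−A): 101=14  102=6  103=2  104=2  105=23  106=4
Waiting = turnaround − burst: 101=7, 102=0, 103=0, 104=1, 105=15, 106=2
Total waiting = 7 + 0 + 0 + 1 + 15 + 2 = 25

25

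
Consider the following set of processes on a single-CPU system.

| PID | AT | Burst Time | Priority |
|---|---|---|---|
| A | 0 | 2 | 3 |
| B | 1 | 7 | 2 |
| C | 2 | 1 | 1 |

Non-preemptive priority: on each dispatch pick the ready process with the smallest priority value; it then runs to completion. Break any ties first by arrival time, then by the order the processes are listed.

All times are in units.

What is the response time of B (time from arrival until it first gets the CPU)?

2

Gantt: | A 0-2 | C 2-3 | B 3-10 |
Completion: A=2  B=10  C=3
Turnaround (C−A): A=2  B=9  C=1
Response(B) = first start − arrival = 3 − 1 = 2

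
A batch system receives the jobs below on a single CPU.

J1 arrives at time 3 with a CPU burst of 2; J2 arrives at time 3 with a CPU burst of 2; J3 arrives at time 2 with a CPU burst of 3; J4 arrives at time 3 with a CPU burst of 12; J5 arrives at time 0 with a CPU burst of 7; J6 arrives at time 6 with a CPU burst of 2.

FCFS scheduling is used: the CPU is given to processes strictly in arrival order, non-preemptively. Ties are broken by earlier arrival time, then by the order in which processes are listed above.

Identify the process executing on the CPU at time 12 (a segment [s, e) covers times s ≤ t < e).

J2

Schedule: | J5 0-7 | J3 7-10 | J1 10-12 | J2 12-14 | J4 14-26 | J6 26-28 |
Completion: J1=12  J2=14  J3=10  J4=26  J5=7  J6=28
Turnaround (C−A): J1=9  J2=11  J3=8  J4=23  J5=7  J6=22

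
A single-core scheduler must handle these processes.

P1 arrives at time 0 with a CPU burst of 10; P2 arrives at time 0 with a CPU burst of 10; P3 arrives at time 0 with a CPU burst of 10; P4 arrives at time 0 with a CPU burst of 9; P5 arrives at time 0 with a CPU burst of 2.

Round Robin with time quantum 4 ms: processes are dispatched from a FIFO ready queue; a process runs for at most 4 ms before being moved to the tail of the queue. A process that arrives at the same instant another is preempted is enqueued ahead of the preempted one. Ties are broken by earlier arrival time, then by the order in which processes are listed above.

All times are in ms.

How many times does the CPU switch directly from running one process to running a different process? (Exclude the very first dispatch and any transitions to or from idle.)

Gantt: | P1 0-4 | P2 4-8 | P3 8-12 | P4 12-16 | P5 16-18 | P1 18-22 | P2 22-26 | P3 26-30 | P4 30-34 | P1 34-36 | P2 36-38 | P3 38-40 | P4 40-41 |
Completion: P1=36  P2=38  P3=40  P4=41  P5=18
Turnaround (C−A): P1=36  P2=38  P3=40  P4=41  P5=18

12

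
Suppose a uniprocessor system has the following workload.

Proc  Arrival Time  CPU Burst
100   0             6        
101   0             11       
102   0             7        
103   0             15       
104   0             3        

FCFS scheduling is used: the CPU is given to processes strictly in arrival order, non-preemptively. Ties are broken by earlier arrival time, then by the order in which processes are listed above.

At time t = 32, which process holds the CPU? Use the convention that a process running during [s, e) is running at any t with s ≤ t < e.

103

Gantt: | 100 0-6 | 101 6-17 | 102 17-24 | 103 24-39 | 104 39-42 |
Completion: 100=6  101=17  102=24  103=39  104=42
Turnaround (C−A): 100=6  101=17  102=24  103=39  104=42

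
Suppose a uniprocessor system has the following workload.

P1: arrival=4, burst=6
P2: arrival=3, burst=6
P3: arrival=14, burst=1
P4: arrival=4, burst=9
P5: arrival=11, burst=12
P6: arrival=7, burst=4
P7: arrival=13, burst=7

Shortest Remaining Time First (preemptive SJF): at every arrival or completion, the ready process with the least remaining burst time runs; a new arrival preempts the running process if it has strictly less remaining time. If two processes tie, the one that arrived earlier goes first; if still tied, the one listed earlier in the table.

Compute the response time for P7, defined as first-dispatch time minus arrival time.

7

Timeline: | idle 0-3 | P2 3-9 | P6 9-13 | P1 13-14 | P3 14-15 | P1 15-20 | P7 20-27 | P4 27-36 | P5 36-48 |
Completion: P1=20  P2=9  P3=15  P4=36  P5=48  P6=13  P7=27
Response(P7) = first start − arrival = 20 − 13 = 7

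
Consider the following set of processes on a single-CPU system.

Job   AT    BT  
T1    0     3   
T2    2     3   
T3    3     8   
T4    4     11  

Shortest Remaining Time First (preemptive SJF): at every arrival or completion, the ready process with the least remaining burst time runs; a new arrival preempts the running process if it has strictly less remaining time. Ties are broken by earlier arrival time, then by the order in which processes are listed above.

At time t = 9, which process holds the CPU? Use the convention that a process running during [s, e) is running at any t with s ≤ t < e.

Timeline: | T1 0-3 | T2 3-6 | T3 6-14 | T4 14-25 |
Completion: T1=3  T2=6  T3=14  T4=25

T3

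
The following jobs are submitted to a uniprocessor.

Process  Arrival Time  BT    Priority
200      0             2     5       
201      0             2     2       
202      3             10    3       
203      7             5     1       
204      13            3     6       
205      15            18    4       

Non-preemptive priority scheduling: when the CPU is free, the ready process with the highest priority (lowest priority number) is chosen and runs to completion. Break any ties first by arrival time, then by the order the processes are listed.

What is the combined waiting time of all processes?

38

Schedule: | 201 0-2 | 200 2-4 | 202 4-14 | 203 14-19 | 205 19-37 | 204 37-40 |
Completion: 200=4  201=2  202=14  203=19  204=40  205=37
Waiting = turnaround − burst: 200=2, 201=0, 202=1, 203=7, 204=24, 205=4
Total waiting = 2 + 0 + 1 + 7 + 24 + 4 = 38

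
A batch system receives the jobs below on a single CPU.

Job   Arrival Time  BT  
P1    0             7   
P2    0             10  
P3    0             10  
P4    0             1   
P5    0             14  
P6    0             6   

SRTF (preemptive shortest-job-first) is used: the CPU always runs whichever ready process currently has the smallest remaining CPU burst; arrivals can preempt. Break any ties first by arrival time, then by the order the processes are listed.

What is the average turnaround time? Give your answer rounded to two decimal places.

Timeline: | P4 0-1 | P6 1-7 | P1 7-14 | P2 14-24 | P3 24-34 | P5 34-48 |
Completion: P1=14  P2=24  P3=34  P4=1  P5=48  P6=7
Turnaround (C−A): P1=14  P2=24  P3=34  P4=1  P5=48  P6=7
Turnaround times: P1=14, P2=24, P3=34, P4=1, P5=48, P6=7
Average turnaround = (14+24+34+1+48+7) / 6 = 128/6 = 21.33

21.33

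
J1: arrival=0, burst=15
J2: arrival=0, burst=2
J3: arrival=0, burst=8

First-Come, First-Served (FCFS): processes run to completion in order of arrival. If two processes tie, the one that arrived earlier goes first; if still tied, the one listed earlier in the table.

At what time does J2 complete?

Gantt: | J1 0-15 | J2 15-17 | J3 17-25 |
Completion: J1=15  J2=17  J3=25
Turnaround (C−A): J1=15  J2=17  J3=25

17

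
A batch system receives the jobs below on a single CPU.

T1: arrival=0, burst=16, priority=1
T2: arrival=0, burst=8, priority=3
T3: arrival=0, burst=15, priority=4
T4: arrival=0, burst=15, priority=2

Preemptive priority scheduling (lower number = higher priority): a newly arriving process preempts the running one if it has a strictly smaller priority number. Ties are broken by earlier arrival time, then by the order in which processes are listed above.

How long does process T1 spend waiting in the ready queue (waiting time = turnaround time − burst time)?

Schedule: | T1 0-16 | T4 16-31 | T2 31-39 | T3 39-54 |
Completion: T1=16  T2=39  T3=54  T4=31
Turnaround (C−A): T1=16  T2=39  T3=54  T4=31
Waiting(T1) = turnaround − burst = 16 − 16 = 0

0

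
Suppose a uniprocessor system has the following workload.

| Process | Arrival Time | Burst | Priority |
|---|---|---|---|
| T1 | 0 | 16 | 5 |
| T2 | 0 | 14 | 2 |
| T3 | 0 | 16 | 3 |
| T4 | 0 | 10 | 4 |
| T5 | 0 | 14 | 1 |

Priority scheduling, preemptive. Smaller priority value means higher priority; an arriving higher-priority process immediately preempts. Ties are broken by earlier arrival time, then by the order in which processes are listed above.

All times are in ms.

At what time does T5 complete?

14

Schedule: | T5 0-14 | T2 14-28 | T3 28-44 | T4 44-54 | T1 54-70 |
Completion: T1=70  T2=28  T3=44  T4=54  T5=14
Turnaround (C−A): T1=70  T2=28  T3=44  T4=54  T5=14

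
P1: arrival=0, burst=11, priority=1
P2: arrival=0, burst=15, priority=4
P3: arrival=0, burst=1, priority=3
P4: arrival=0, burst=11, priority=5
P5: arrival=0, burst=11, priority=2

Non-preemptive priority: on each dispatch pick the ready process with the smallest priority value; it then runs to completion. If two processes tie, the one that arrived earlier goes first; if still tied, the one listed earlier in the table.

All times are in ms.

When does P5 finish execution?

22

Schedule: | P1 0-11 | P5 11-22 | P3 22-23 | P2 23-38 | P4 38-49 |
Completion: P1=11  P2=38  P3=23  P4=49  P5=22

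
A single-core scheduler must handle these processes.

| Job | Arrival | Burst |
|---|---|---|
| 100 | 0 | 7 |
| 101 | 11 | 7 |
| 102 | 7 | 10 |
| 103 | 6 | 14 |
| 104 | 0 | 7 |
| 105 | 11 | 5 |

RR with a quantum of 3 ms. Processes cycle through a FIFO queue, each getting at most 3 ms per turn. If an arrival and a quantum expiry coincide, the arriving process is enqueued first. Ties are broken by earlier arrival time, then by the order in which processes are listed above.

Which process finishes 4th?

101

Timeline: | 100 0-3 | 104 3-6 | 100 6-9 | 103 9-12 | 104 12-15 | 102 15-18 | 100 18-19 | 101 19-22 | 105 22-25 | 103 25-28 | 104 28-29 | 102 29-32 | 101 32-35 | 105 35-37 | 103 37-40 | 102 40-43 | 101 43-44 | 103 44-47 | 102 47-48 | 103 48-50 |
Completion: 100=19  101=44  102=48  103=50  104=29  105=37
Finish order: 100 → 104 → 105 → 101 → 102 → 103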